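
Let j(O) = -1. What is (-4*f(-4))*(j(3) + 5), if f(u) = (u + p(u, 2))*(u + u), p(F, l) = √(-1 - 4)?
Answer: -512 + 128*I*√5 ≈ -512.0 + 286.22*I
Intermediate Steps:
p(F, l) = I*√5 (p(F, l) = √(-5) = I*√5)
f(u) = 2*u*(u + I*√5) (f(u) = (u + I*√5)*(u + u) = (u + I*√5)*(2*u) = 2*u*(u + I*√5))
(-4*f(-4))*(j(3) + 5) = (-8*(-4)*(-4 + I*√5))*(-1 + 5) = -4*(32 - 8*I*√5)*4 = (-128 + 32*I*√5)*4 = -512 + 128*I*√5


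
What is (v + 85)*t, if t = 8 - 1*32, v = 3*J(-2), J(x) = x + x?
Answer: -1752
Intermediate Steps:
J(x) = 2*x
v = -12 (v = 3*(2*(-2)) = 3*(-4) = -12)
t = -24 (t = 8 - 32 = -24)
(v + 85)*t = (-12 + 85)*(-24) = 73*(-24) = -1752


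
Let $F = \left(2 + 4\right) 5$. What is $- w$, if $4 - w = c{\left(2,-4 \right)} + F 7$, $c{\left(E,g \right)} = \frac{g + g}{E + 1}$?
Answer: $\frac{610}{3} \approx 203.33$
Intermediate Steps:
$c{\left(E,g \right)} = \frac{2 g}{1 + E}$
$F = 30$ ($F = 6 \cdot 5 = 30$)
$w = - \frac{610}{3}$ ($w = 4 - \left(2 \left(-4\right) \frac{1}{1 + 2} + 30 \cdot 7\right) = 4 - \left(2 \left(-4\right) \frac{1}{3} + 210\right) = 4 - \left(- \frac{8}{3} + 210\right) = 4 - \frac{622}{3} = - \frac{610}{3} \approx -203.33$)
$- w = \left(-1\right) \left(- \frac{610}{3}\right) = \frac{610}{3}$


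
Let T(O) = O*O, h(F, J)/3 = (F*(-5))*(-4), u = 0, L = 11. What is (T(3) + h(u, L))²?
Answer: 81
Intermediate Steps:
h(F, J) = 60*F (h(F, J) = 3*((F*(-5))*(-4)) = 3*(-5*F*(-4)) = 3*(20*F) = 60*F)
T(O) = O²
(T(3) + h(u, L))² = (3² + 60*0)² = (9 + 0)² = 9² = 81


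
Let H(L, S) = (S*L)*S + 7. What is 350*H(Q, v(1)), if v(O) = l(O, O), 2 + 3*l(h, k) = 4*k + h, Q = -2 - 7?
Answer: -700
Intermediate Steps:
Q = -9
l(h, k) = -⅔ + h/3 + 4*k/3 (l(h, k) = -⅔ + (4*k + h)/3 = -⅔ + (h + 4*k)/3 = -⅔ + (h/3 + 4*k/3) = -⅔ + h/3 + 4*k/3)
v(O) = -⅔ + 5*O/3 (v(O) = -⅔ + O/3 + 4*O/3 = -⅔ + 5*O/3)
H(L, S) = 7 + L*S² (H(L, S) = (L*S)*S + 7 = L*S² + 7 = 7 + L*S²)
350*H(Q, v(1)) = 350*(7 - 9*(-⅔ + (5/3)*1)²) = 350*(7 - 9*(-⅔ + 5/3)²) = 350*(7 - 9*1²) = 350*(7 - 9*1) = 350*(7 - 9) = 350*(-2) = -700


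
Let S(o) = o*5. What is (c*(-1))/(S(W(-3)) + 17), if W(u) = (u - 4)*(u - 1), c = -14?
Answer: 14/157 ≈ 0.089172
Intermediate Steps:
W(u) = (-1 + u)*(-4 + u) (W(u) = (-4 + u)*(-1 + u) = (-1 + u)*(-4 + u))
S(o) = 5*o
(c*(-1))/(S(W(-3)) + 17) = (-14*(-1))/(5*(4 + (-3)² - 5*(-3)) + 17) = 14/(5*(4 + 9 + 15) + 17) = 14/(5*28 + 17) = 14/(140 + 17) = 14/157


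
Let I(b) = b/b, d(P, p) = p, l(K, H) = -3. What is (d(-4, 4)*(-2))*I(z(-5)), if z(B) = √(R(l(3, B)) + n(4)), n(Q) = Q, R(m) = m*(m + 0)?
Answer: -8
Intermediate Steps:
R(m) = m² (R(m) = m*m = m²)
z(B) = √13 (z(B) = √((-3)² + 4) = √(9 + 4) = √13)
I(b) = 1
(d(-4, 4)*(-2))*I(z(-5)) = (4*(-2))*1 = -8*1 = -8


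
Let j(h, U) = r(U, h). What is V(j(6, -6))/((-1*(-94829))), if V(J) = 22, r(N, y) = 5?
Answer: 22/94829 ≈ 0.00023200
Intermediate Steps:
j(h, U) = 5
V(j(6, -6))/((-1*(-94829))) = 22/((-1*(-94829))) = 22/94829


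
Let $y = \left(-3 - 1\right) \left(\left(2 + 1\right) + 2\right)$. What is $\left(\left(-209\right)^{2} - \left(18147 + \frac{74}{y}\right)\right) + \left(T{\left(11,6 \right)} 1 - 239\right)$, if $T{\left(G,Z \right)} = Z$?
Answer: $\frac{253047}{10} \approx 25305.0$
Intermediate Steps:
$y = -20$ ($y = \left(-3 - 1\right) \left(3 + 2\right) = \left(-4\right) 5 = -20$)
$\left(\left(-209\right)^{2} - \left(18147 + \frac{74}{y}\right)\right) + \left(T{\left(11,6 \right)} 1 - 239\right) = \left(\left(-209\right)^{2} - \left(18147 + \frac{74}{-20}\right)\right) + \left(6 \cdot 1 - 239\right) = \left(43681 - \frac{181433}{10}\right) + \left(6 - 239\right) = \left(43681 + \left(\frac{37}{10} - 18147\right)\right) - 233 = \left(43681 - \frac{181433}{10}\right) - 233 = \frac{255377}{10} - 233 = \frac{253047}{10}$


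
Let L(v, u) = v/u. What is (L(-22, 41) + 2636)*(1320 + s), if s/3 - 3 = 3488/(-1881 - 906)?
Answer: 133031006262/38089 ≈ 3.4926e+6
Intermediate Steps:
s = 4873/929 (s = 9 + 3*(3488/(-1881 - 906)) = 9 + 3*(3488/(-2787)) = 9 + 3*(3488*(-1/2787)) = 9 + 3*(-3488/2787) = 9 - 3488/929 = 4873/929 ≈ 5.2454)
(L(-22, 41) + 2636)*(1320 + s) = (-22/41 + 2636)*(1320 + 4873/929) = (-22*1/41 + 2636)*(1231153/929) = (-22/41 + 2636)*(1231153/929) = (108054/41)*(1231153/929) = 133031006262/38089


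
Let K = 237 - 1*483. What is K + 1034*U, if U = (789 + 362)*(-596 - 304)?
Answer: -1071120846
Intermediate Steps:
U = -1035900 (U = 1151*(-900) = -1035900)
K = -246 (K = 237 - 483 = -246)
K + 1034*U = -246 + 1034*(-1035900) = -246 - 1071120600 = -1071120846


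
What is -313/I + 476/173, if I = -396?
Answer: 242645/68508 ≈ 3.5418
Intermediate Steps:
-313/I + 476/173 = -313/(-396) + 476/173 = -313*(-1/396) + 476*(1/173) = 313/396 + 476/173 = 242645/68508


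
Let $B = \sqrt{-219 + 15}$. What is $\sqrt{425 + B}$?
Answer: $\sqrt{425 + 2 i \sqrt{51}} \approx 20.618 + 0.3464 i$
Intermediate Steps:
$B = 2 i \sqrt{51}$ ($B = \sqrt{-204} = 2 i \sqrt{51} \approx 14.283 i$)
$\sqrt{425 + B} = \sqrt{425 + 2 i \sqrt{51}}$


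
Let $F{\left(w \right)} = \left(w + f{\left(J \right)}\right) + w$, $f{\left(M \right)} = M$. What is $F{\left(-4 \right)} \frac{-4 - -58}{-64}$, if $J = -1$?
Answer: $\frac{243}{32} \approx 7.5938$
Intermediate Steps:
$F{\left(w \right)} = -1 + 2 w$ ($F{\left(w \right)} = \left(w - 1\right) + w = \left(-1 + w\right) + w = -1 + 2 w$)
$F{\left(-4 \right)} \frac{-4 - -58}{-64} = \left(-1 + 2 \left(-4\right)\right) \frac{-4 - -58}{-64} = \left(-1 - 8\right) \left(-4 + 58\right) \left(- \frac{1}{64}\right) = - 9 \cdot 54 \left(- \frac{1}{64}\right) = \left(-9\right) \left(- \frac{27}{32}\right) = \frac{243}{32}$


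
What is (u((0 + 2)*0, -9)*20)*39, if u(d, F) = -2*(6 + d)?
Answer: -9360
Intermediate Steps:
u(d, F) = -12 - 2*d
(u((0 + 2)*0, -9)*20)*39 = ((-12 - 2*(0 + 2)*0)*20)*39 = ((-12 - 4*0)*20)*39 = ((-12 - 2*0)*20)*39 = ((-12 + 0)*20)*39 = -12*20*39 = -240*39 = -9360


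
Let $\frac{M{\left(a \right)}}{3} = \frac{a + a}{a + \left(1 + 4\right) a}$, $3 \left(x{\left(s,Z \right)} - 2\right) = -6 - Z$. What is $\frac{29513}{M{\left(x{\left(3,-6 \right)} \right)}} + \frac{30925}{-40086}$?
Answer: $\frac{1183027193}{40086} \approx 29512.0$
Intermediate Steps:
$x{\left(s,Z \right)} = - \frac{Z}{3}$ ($x{\left(s,Z \right)} = 2 + \frac{-6 - Z}{3} = 2 - \left(2 + \frac{Z}{3}\right) = - \frac{Z}{3}$)
$M{\left(a \right)} = 1$ ($M{\left(a \right)} = 3 \frac{a + a}{a + \left(1 + 4\right) a} = 3 \frac{2 a}{a + 5 a} = 3 \frac{2 a}{6 a} = 3 \cdot 2 a \frac{1}{6 a} = 3 \cdot \frac{1}{3} = 1$)
$\frac{29513}{M{\left(x{\left(3,-6 \right)} \right)}} + \frac{30925}{-40086} = \frac{29513}{1} + \frac{30925}{-40086} = 29513 \cdot 1 + 30925 \left(- \frac{1}{40086}\right) = 29513 - \frac{30925}{40086} = \frac{1183027193}{40086}$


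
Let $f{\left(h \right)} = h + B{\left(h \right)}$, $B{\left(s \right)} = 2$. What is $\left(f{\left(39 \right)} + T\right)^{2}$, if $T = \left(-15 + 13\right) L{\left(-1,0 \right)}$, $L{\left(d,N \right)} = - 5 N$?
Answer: $1681$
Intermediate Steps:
$T = 0$ ($T = \left(-15 + 13\right) \left(\left(-5\right) 0\right) = \left(-2\right) 0 = 0$)
$f{\left(h \right)} = 2 + h$ ($f{\left(h \right)} = h + 2 = 2 + h$)
$\left(f{\left(39 \right)} + T\right)^{2} = \left(\left(2 + 39\right) + 0\right)^{2} = \left(41 + 0\right)^{2} = 41^{2} = 1681$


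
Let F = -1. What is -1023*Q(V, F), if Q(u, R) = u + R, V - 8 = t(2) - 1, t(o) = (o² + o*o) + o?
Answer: -16368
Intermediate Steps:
t(o) = o + 2*o² (t(o) = (o² + o²) + o = 2*o² + o = o + 2*o²)
V = 17 (V = 8 + (2*(1 + 2*2) - 1) = 8 + (2*(1 + 4) - 1) = 8 + (2*5 - 1) = 8 + (10 - 1) = 8 + 9 = 17)
Q(u, R) = R + u
-1023*Q(V, F) = -1023*(-1 + 17) = -1023*16 = -16368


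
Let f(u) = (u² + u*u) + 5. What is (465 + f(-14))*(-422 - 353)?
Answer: -668050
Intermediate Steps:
f(u) = 5 + 2*u² (f(u) = (u² + u²) + 5 = 2*u² + 5 = 5 + 2*u²)
(465 + f(-14))*(-422 - 353) = (465 + (5 + 2*(-14)²))*(-422 - 353) = (465 + (5 + 2*196))*(-775) = (465 + (5 + 392))*(-775) = (465 + 397)*(-775) = 862*(-775) = -668050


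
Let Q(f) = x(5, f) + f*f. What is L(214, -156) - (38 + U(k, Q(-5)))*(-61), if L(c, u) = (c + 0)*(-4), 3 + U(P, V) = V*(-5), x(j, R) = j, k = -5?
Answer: -7871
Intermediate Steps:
Q(f) = 5 + f**2 (Q(f) = 5 + f*f = 5 + f**2)
U(P, V) = -3 - 5*V (U(P, V) = -3 + V*(-5) = -3 - 5*V)
L(c, u) = -4*c (L(c, u) = c*(-4) = -4*c)
L(214, -156) - (38 + U(k, Q(-5)))*(-61) = -4*214 - (38 + (-3 - 5*(5 + (-5)**2)))*(-61) = -856 - (38 + (-3 - 5*(5 + 25)))*(-61) = -856 - (38 + (-3 - 5*30))*(-61) = -856 - (38 + (-3 - 150))*(-61) = -856 - (38 - 153)*(-61) = -856 - (-115)*(-61) = -856 - 1*7015 = -856 - 7015 = -7871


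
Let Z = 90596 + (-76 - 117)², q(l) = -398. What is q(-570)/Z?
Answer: -398/127845 ≈ -0.0031131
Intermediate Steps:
Z = 127845 (Z = 90596 + (-193)² = 90596 + 37249 = 127845)
q(-570)/Z = -398/127845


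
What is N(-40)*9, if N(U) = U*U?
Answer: 14400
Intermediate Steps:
N(U) = U**2
N(-40)*9 = (-40)**2*9 = 1600*9 = 14400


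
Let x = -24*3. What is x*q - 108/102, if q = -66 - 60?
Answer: 154206/17 ≈ 9070.9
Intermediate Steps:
x = -72
q = -126
x*q - 108/102 = -72*(-126) - 108/102 = 9072 - 108*1/102 = 9072 - 18/17 = 154206/17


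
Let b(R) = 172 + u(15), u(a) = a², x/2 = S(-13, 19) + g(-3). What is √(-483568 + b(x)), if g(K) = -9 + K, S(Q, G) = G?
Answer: 13*I*√2859 ≈ 695.11*I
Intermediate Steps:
x = 14 (x = 2*(19 + (-9 - 3)) = 2*(19 - 12) = 2*7 = 14)
b(R) = 397 (b(R) = 172 + 15² = 172 + 225 = 397)
√(-483568 + b(x)) = √(-483568 + 397) = √(-483171) = 13*I*√2859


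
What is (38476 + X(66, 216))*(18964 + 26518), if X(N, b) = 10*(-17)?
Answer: 1742233492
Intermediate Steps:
X(N, b) = -170
(38476 + X(66, 216))*(18964 + 26518) = (38476 - 170)*(18964 + 26518) = 38306*45482 = 1742233492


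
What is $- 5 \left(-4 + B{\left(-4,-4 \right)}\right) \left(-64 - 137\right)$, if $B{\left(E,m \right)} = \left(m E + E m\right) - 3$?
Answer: $25125$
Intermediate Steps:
$B{\left(E,m \right)} = -3 + 2 E m$ ($B{\left(E,m \right)} = \left(E m + E m\right) - 3 = 2 E m - 3 = -3 + 2 E m$)
$- 5 \left(-4 + B{\left(-4,-4 \right)}\right) \left(-64 - 137\right) = - 5 \left(-4 - \left(3 + 8 \left(-4\right)\right)\right) \left(-64 - 137\right) = - 5 \left(-4 + \left(-3 + 32\right)\right) \left(-201\right) = - 5 \left(-4 + 29\right) \left(-201\right) = \left(-5\right) 25 \left(-201\right) = \left(-125\right) \left(-201\right) = 25125$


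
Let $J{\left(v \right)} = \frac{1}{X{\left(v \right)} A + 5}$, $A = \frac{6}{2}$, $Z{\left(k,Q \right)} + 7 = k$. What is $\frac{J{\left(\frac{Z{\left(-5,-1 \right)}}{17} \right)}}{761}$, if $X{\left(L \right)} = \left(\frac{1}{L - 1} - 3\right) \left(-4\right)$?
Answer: $\frac{29}{1060073} \approx 2.7357 \cdot 10^{-5}$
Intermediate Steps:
$Z{\left(k,Q \right)} = -7 + k$
$A = 3$ ($A = 6 \cdot \frac{1}{2} = 3$)
$X{\left(L \right)} = 12 - \frac{4}{-1 + L}$ ($X{\left(L \right)} = \left(\frac{1}{-1 + L} - 3\right) \left(-4\right) = \left(-3 + \frac{1}{-1 + L}\right) \left(-4\right) = 12 - \frac{4}{-1 + L}$)
$J{\left(v \right)} = \frac{1}{5 + \frac{12 \left(-4 + 3 v\right)}{-1 + v}}$ ($J{\left(v \right)} = \frac{1}{\frac{4 \left(-4 + 3 v\right)}{-1 + v} 3 + 5} = \frac{1}{\frac{12 \left(-4 + 3 v\right)}{-1 + v} + 5} = \frac{1}{5 + \frac{12 \left(-4 + 3 v\right)}{-1 + v}}$)
$\frac{J{\left(\frac{Z{\left(-5,-1 \right)}}{17} \right)}}{761} = \frac{\frac{1}{-53 + 41 \frac{-7 - 5}{17}} \left(-1 + \frac{-7 - 5}{17}\right)}{761} = \frac{-1 - \frac{12}{17}}{-53 + 41 \left(\left(-12\right) \frac{1}{17}\right)} \frac{1}{761} = \frac{-1 - \frac{12}{17}}{-53 + 41 \left(- \frac{12}{17}\right)} \frac{1}{761} = \frac{1}{-53 - \frac{492}{17}} \left(- \frac{29}{17}\right) \frac{1}{761} = \frac{1}{- \frac{1393}{17}} \left(- \frac{29}{17}\right) \frac{1}{761} = \left(- \frac{17}{1393}\right) \left(- \frac{29}{17}\right) \frac{1}{761} = \frac{29}{1393} \cdot \frac{1}{761} = \frac{29}{1060073}$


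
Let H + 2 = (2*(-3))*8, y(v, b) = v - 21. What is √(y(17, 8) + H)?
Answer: 3*I*√6 ≈ 7.3485*I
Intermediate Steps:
y(v, b) = -21 + v
H = -50 (H = -2 + (2*(-3))*8 = -2 - 6*8 = -2 - 48 = -50)
√(y(17, 8) + H) = √((-21 + 17) - 50) = √(-4 - 50) = √(-54) = 3*I*√6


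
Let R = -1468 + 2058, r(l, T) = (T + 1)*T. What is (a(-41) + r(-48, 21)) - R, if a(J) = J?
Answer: -169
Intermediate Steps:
r(l, T) = T*(1 + T) (r(l, T) = (1 + T)*T = T*(1 + T))
R = 590
(a(-41) + r(-48, 21)) - R = (-41 + 21*(1 + 21)) - 1*590 = (-41 + 21*22) - 590 = (-41 + 462) - 590 = 421 - 590 = -169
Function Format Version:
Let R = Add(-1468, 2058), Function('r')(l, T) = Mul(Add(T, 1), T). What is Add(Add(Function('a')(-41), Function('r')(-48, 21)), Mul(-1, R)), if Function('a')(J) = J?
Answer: -169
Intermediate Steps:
Function('r')(l, T) = Mul(T, Add(1, T)) (Function('r')(l, T) = Mul(Add(1, T), T) = Mul(T, Add(1, T)))
R = 590
Add(Add(Function('a')(-41), Function('r')(-48, 21)), Mul(-1, R)) = Add(Add(-41, Mul(21, Add(1, 21))), Mul(-1, 590)) = Add(Add(-41, Mul(21, 22)), -590) = Add(Add(-41, 462), -590) = Add(421, -590) = -169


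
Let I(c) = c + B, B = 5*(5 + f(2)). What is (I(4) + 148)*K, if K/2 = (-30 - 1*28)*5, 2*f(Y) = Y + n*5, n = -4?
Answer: -76560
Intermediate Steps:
f(Y) = -10 + Y/2 (f(Y) = (Y - 4*5)/2 = (Y - 20)/2 = (-20 + Y)/2 = -10 + Y/2)
B = -20 (B = 5*(5 + (-10 + (1/2)*2)) = 5*(5 + (-10 + 1)) = 5*(5 - 9) = 5*(-4) = -20)
I(c) = -20 + c (I(c) = c - 20 = -20 + c)
K = -580 (K = 2*((-30 - 1*28)*5) = 2*((-30 - 28)*5) = 2*(-58*5) = 2*(-290) = -580)
(I(4) + 148)*K = ((-20 + 4) + 148)*(-580) = (-16 + 148)*(-580) = 132*(-580) = -76560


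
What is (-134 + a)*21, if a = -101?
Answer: -4935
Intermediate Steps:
(-134 + a)*21 = (-134 - 101)*21 = -235*21 = -4935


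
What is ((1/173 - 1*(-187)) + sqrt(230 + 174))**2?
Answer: 1058743220/29929 + 129408*sqrt(101)/173 ≈ 42893.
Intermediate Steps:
((1/173 - 1*(-187)) + sqrt(230 + 174))**2 = ((1/173 + 187) + sqrt(404))**2 = (32352/173 + 2*sqrt(101))**2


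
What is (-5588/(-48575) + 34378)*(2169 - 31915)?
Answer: -49673349237748/48575 ≈ -1.0226e+9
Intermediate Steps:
(-5588/(-48575) + 34378)*(2169 - 31915) = (-5588*(-1/48575) + 34378)*(-29746) = (5588/48575 + 34378)*(-29746) = (1669916938/48575)*(-29746) = -49673349237748/48575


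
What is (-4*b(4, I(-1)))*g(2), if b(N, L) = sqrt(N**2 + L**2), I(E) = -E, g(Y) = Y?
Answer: -8*sqrt(17) ≈ -32.985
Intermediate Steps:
b(N, L) = sqrt(L**2 + N**2)
(-4*b(4, I(-1)))*g(2) = -4*sqrt((-1*(-1))**2 + 4**2)*2 = -4*sqrt(1**2 + 16)*2 = -4*sqrt(1 + 16)*2 = -4*sqrt(17)*2 = -8*sqrt(17)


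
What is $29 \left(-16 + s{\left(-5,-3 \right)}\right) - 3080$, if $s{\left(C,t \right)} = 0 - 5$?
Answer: $-3689$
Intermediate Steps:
$s{\left(C,t \right)} = -5$
$29 \left(-16 + s{\left(-5,-3 \right)}\right) - 3080 = 29 \left(-16 - 5\right) - 3080 = 29 \left(-21\right) - 3080 = -609 - 3080 = -3689$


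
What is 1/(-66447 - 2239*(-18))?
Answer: -1/26145 ≈ -3.8248e-5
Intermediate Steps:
1/(-66447 - 2239*(-18)) = 1/(-66447 + 40302) = 1/(-26145) = -1/26145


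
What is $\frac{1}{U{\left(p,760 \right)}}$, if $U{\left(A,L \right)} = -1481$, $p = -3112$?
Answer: $- \frac{1}{1481} \approx -0.00067522$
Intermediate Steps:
$\frac{1}{U{\left(p,760 \right)}} = \frac{1}{-1481} = - \frac{1}{1481}$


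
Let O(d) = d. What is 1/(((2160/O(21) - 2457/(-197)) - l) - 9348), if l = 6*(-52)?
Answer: -1379/12301605 ≈ -0.00011210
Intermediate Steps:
l = -312
1/(((2160/O(21) - 2457/(-197)) - l) - 9348) = 1/(((2160/21 - 2457/(-197)) - 1*(-312)) - 9348) = 1/(((2160*(1/21) - 2457*(-1/197)) + 312) - 9348) = 1/(((720/7 + 2457/197) + 312) - 9348) = 1/((159039/1379 + 312) - 9348) = 1/(589287/1379 - 9348) = 1/(-12301605/1379) = -1379/12301605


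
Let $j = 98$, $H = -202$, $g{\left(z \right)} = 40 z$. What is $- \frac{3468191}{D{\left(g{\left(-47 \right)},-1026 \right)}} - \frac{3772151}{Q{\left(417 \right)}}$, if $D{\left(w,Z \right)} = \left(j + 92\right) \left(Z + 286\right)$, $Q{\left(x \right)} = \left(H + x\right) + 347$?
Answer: $- \frac{264207653629}{39508600} \approx -6687.3$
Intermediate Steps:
$Q{\left(x \right)} = 145 + x$ ($Q{\left(x \right)} = \left(-202 + x\right) + 347 = 145 + x$)
$D{\left(w,Z \right)} = 54340 + 190 Z$ ($D{\left(w,Z \right)} = \left(98 + 92\right) \left(Z + 286\right) = 190 \left(286 + Z\right) = 54340 + 190 Z$)
$- \frac{3468191}{D{\left(g{\left(-47 \right)},-1026 \right)}} - \frac{3772151}{Q{\left(417 \right)}} = - \frac{3468191}{54340 + 190 \left(-1026\right)} - \frac{3772151}{145 + 417} = - \frac{3468191}{54340 - 194940} - \frac{3772151}{562} = - \frac{3468191}{-140600} - \frac{3772151}{562} = \left(-3468191\right) \left(- \frac{1}{140600}\right) - \frac{3772151}{562} = \frac{3468191}{140600} - \frac{3772151}{562} = - \frac{264207653629}{39508600}$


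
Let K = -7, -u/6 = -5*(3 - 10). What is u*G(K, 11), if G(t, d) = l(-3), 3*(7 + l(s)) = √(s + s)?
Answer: 1470 - 70*I*√6 ≈ 1470.0 - 171.46*I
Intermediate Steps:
u = -210 (u = -(-30)*(3 - 10) = -(-30)*(-7) = -6*35 = -210)
l(s) = -7 + √2*√s/3 (l(s) = -7 + √(s + s)/3 = -7 + √(2*s)/3 = -7 + (√2*√s)/3 = -7 + √2*√s/3)
G(t, d) = -7 + I*√6/3 (G(t, d) = -7 + √2*√(-3)/3 = -7 + √2*(I*√3)/3 = -7 + I*√6/3)
u*G(K, 11) = -210*(-7 + I*√6/3) = 1470 - 70*I*√6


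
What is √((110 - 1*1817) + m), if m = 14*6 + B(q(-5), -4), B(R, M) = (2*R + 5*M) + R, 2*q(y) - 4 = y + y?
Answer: 2*I*√413 ≈ 40.645*I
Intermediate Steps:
q(y) = 2 + y (q(y) = 2 + (y + y)/2 = 2 + (2*y)/2 = 2 + y)
B(R, M) = 3*R + 5*M
m = 55 (m = 14*6 + (3*(2 - 5) + 5*(-4)) = 84 + (3*(-3) - 20) = 84 + (-9 - 20) = 84 - 29 = 55)
√((110 - 1*1817) + m) = √((110 - 1*1817) + 55) = √((110 - 1817) + 55) = √(-1707 + 55) = √(-1652) = 2*I*√413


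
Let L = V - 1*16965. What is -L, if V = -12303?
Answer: 29268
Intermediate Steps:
L = -29268 (L = -12303 - 1*16965 = -12303 - 16965 = -29268)
-L = -1*(-29268) = 29268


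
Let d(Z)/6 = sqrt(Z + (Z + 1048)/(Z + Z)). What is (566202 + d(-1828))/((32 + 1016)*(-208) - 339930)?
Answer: -40443/39851 - 3*I*sqrt(1526925658)/254966698 ≈ -1.0149 - 0.00045978*I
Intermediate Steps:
d(Z) = 6*sqrt(Z + (1048 + Z)/(2*Z)) (d(Z) = 6*sqrt(Z + (Z + 1048)/(Z + Z)) = 6*sqrt(Z + (1048 + Z)/((2*Z))) = 6*sqrt(Z + (1048 + Z)*(1/(2*Z))) = 6*sqrt(Z + (1048 + Z)/(2*Z)))
(566202 + d(-1828))/((32 + 1016)*(-208) - 339930) = (566202 + 3*sqrt(2 + 4*(-1828) + 2096/(-1828)))/((32 + 1016)*(-208) - 339930) = (566202 + 3*sqrt(2 - 7312 + 2096*(-1/1828)))/(1048*(-208) - 339930) = (566202 + 3*sqrt(2 - 7312 - 524/457))/(-217984 - 339930) = (566202 + 3*sqrt(-3341194/457))/(-557914) = (566202 + 3*(I*sqrt(1526925658)/457))*(-1/557914) = (566202 + 3*I*sqrt(1526925658)/457)*(-1/557914) = -40443/39851 - 3*I*sqrt(1526925658)/254966698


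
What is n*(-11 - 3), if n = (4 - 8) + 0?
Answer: 56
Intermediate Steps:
n = -4 (n = -4 + 0 = -4)
n*(-11 - 3) = -4*(-11 - 3) = -4*(-14) = 56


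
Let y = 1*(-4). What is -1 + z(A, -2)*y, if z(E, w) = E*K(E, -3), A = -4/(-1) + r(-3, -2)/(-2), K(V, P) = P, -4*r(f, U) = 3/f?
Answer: 91/2 ≈ 45.500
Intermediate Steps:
r(f, U) = -3/(4*f)
y = -4
A = 31/8 (A = -4/(-1) - ¾/(-3)/(-2) = -4*(-1) - ¾*(-⅓)*(-½) = 4 + (¼)*(-½) = 4 - ⅛ = 31/8 ≈ 3.8750)
z(E, w) = -3*E (z(E, w) = E*(-3) = -3*E)
-1 + z(A, -2)*y = -1 - 3*31/8*(-4) = -1 - 93/8*(-4) = -1 + 93/2 = 91/2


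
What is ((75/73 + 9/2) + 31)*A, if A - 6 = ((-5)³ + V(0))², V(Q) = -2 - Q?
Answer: 86047955/146 ≈ 5.8937e+5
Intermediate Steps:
A = 16135 (A = 6 + ((-5)³ + (-2 - 1*0))² = 6 + (-125 + (-2 + 0))² = 6 + (-125 - 2)² = 6 + (-127)² = 6 + 16129 = 16135)
((75/73 + 9/2) + 31)*A = ((75/73 + 9/2) + 31)*16135 = (807/146 + 31)*16135 = (5333/146)*16135 = 86047955/146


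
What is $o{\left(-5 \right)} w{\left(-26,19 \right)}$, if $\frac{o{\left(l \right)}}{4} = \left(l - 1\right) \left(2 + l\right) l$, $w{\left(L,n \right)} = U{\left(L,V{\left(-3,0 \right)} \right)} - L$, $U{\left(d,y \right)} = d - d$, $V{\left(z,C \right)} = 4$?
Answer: $-9360$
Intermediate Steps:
$U{\left(d,y \right)} = 0$
$w{\left(L,n \right)} = - L$ ($w{\left(L,n \right)} = 0 - L = - L$)
$o{\left(l \right)} = 4 l \left(-1 + l\right) \left(2 + l\right)$ ($o{\left(l \right)} = 4 \left(l - 1\right) \left(2 + l\right) l = 4 \left(-1 + l\right) \left(2 + l\right) l = 4 l \left(-1 + l\right) \left(2 + l\right)$)
$o{\left(-5 \right)} w{\left(-26,19 \right)} = 4 \left(-5\right) \left(-2 - 5 + \left(-5\right)^{2}\right) \left(\left(-1\right) \left(-26\right)\right) = 4 \left(-5\right) \left(-2 - 5 + 25\right) 26 = 4 \left(-5\right) 18 \cdot 26 = \left(-360\right) 26 = -9360$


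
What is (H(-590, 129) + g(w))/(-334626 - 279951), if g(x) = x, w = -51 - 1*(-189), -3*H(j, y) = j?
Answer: -1004/1843731 ≈ -0.00054455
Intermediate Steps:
H(j, y) = -j/3
w = 138 (w = -51 + 189 = 138)
(H(-590, 129) + g(w))/(-334626 - 279951) = (-⅓*(-590) + 138)/(-334626 - 279951) = (590/3 + 138)/(-614577) = (1004/3)*(-1/614577) = -1004/1843731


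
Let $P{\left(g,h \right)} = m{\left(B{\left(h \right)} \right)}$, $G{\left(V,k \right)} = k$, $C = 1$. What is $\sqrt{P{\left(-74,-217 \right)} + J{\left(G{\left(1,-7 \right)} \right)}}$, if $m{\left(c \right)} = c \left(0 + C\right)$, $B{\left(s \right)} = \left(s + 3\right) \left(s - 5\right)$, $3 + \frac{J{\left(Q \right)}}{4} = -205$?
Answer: $2 \sqrt{11669} \approx 216.05$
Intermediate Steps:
$J{\left(Q \right)} = -832$ ($J{\left(Q \right)} = -12 + 4 \left(-205\right) = -12 - 820 = -832$)
$B{\left(s \right)} = \left(-5 + s\right) \left(3 + s\right)$ ($B{\left(s \right)} = \left(3 + s\right) \left(-5 + s\right) = \left(-5 + s\right) \left(3 + s\right)$)
$m{\left(c \right)} = c$ ($m{\left(c \right)} = c \left(0 + 1\right) = c 1 = c$)
$P{\left(g,h \right)} = -15 + h^{2} - 2 h$
$\sqrt{P{\left(-74,-217 \right)} + J{\left(G{\left(1,-7 \right)} \right)}} = \sqrt{\left(-15 + \left(-217\right)^{2} - -434\right) - 832} = \sqrt{\left(-15 + 47089 + 434\right) - 832} = \sqrt{47508 - 832} = \sqrt{46676} = 2 \sqrt{11669}$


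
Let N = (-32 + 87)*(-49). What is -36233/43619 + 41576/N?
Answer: -1911151479/117553205 ≈ -16.258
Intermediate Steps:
N = -2695 (N = 55*(-49) = -2695)
-36233/43619 + 41576/N = -36233/43619 + 41576/(-2695) = -36233*1/43619 + 41576*(-1/2695) = -36233/43619 - 41576/2695 = -1911151479/117553205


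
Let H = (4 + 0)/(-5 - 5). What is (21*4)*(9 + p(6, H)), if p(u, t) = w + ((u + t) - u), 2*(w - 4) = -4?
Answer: 4452/5 ≈ 890.40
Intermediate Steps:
w = 2 (w = 4 + (1/2)*(-4) = 4 - 2 = 2)
H = -2/5 (H = 4/(-10) = 4*(-1/10) = -2/5 ≈ -0.40000)
p(u, t) = 2 + t (p(u, t) = 2 + ((u + t) - u) = 2 + ((t + u) - u) = 2 + t)
(21*4)*(9 + p(6, H)) = (21*4)*(9 + (2 - 2/5)) = 84*(9 + 8/5) = 84*(53/5) = 4452/5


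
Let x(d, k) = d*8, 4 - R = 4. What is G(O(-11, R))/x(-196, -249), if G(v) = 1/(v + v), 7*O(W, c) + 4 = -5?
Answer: 1/4032 ≈ 0.00024802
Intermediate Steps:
R = 0 (R = 4 - 1*4 = 4 - 4 = 0)
O(W, c) = -9/7 (O(W, c) = -4/7 + (⅐)*(-5) = -4/7 - 5/7 = -9/7)
x(d, k) = 8*d
G(v) = 1/(2*v)
G(O(-11, R))/x(-196, -249) = (1/(2*(-9/7)))/((8*(-196))) = ((½)*(-7/9))/(-1568) = -7/18*(-1/1568) = 1/4032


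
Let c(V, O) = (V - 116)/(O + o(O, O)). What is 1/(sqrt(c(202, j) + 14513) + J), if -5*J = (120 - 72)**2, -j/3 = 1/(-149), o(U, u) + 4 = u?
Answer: -4720/2026541 - 5*sqrt(8757665)/24318492 ≈ -0.0029375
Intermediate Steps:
o(U, u) = -4 + u
j = 3/149 (j = -3/(-149) = -3*(-1/149) = 3/149 ≈ 0.020134)
c(V, O) = (-116 + V)/(-4 + 2*O) (c(V, O) = (V - 116)/(O + (-4 + O)) = (-116 + V)/(-4 + 2*O))
J = -2304/5 (J = -(120 - 72)**2/5 = -1/5*48**2 = -1/5*2304 = -2304/5 ≈ -460.80)
1/(sqrt(c(202, j) + 14513) + J) = 1/(sqrt((-116 + 202)/(2*(-2 + 3/149)) + 14513) - 2304/5) = 1/(sqrt((1/2)*86/(-295/149) + 14513) - 2304/5) = 1/(sqrt((1/2)*(-149/295)*86 + 14513) - 2304/5) = 1/(sqrt(-6407/295 + 14513) - 2304/5) = 1/(sqrt(4274928/295) - 2304/5) = 1/(12*sqrt(8757665)/295 - 2304/5) = 1/(-2304/5 + 12*sqrt(8757665)/295)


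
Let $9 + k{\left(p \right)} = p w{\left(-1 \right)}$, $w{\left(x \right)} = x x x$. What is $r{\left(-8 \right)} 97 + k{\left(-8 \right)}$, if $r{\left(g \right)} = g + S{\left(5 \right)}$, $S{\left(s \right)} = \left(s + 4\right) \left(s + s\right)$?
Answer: $7953$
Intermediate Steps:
$w{\left(x \right)} = x^{3}$ ($w{\left(x \right)} = x^{2} x = x^{3}$)
$S{\left(s \right)} = 2 s \left(4 + s\right)$ ($S{\left(s \right)} = \left(4 + s\right) 2 s = 2 s \left(4 + s\right)$)
$r{\left(g \right)} = 90 + g$ ($r{\left(g \right)} = g + 2 \cdot 5 \left(4 + 5\right) = g + 2 \cdot 5 \cdot 9 = g + 90 = 90 + g$)
$k{\left(p \right)} = -9 - p$ ($k{\left(p \right)} = -9 + p \left(-1\right)^{3} = -9 + p \left(-1\right) = -9 - p$)
$r{\left(-8 \right)} 97 + k{\left(-8 \right)} = \left(90 - 8\right) 97 - 1 = 82 \cdot 97 + \left(-9 + 8\right) = 7954 - 1 = 7953$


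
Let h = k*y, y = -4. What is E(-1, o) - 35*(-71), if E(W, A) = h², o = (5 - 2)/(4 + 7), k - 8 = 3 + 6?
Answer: 7109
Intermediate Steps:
k = 17 (k = 8 + (3 + 6) = 8 + 9 = 17)
o = 3/11 ≈ 0.27273
h = -68 (h = 17*(-4) = -68)
E(W, A) = 4624 (E(W, A) = (-68)² = 4624)
E(-1, o) - 35*(-71) = 4624 - 35*(-71) = 4624 + 2485 = 7109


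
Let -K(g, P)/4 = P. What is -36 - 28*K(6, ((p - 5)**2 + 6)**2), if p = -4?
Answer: 847692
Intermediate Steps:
K(g, P) = -4*P
-36 - 28*K(6, ((p - 5)**2 + 6)**2) = -36 - (-112)*((-4 - 5)**2 + 6)**2 = -36 - (-112)*((-9)**2 + 6)**2 = -36 - (-112)*(81 + 6)**2 = -36 - (-112)*87**2 = -36 - (-112)*7569 = -36 - 28*(-30276) = -36 + 847728 = 847692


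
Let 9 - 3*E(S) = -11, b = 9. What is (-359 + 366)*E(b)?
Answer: 140/3 ≈ 46.667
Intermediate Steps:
E(S) = 20/3 (E(S) = 3 - ⅓*(-11) = 3 + 11/3 = 20/3)
(-359 + 366)*E(b) = (-359 + 366)*(20/3) = 7*(20/3) = 140/3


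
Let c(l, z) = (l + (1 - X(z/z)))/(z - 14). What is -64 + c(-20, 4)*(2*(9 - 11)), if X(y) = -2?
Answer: -354/5 ≈ -70.800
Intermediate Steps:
c(l, z) = (3 + l)/(-14 + z) (c(l, z) = (l + (1 - 1*(-2)))/(z - 14) = (l + (1 + 2))/(-14 + z) = (l + 3)/(-14 + z) = (3 + l)/(-14 + z))
-64 + c(-20, 4)*(2*(9 - 11)) = -64 + ((3 - 20)/(-14 + 4))*(2*(9 - 11)) = -64 + (-17/(-10))*(2*(-2)) = -64 - 1/10*(-17)*(-4) = -64 + (17/10)*(-4) = -64 - 34/5 = -354/5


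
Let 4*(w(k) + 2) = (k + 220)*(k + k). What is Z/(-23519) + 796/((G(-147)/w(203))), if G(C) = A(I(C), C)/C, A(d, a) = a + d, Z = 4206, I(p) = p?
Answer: 401872323859/23519 ≈ 1.7087e+7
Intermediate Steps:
w(k) = -2 + k*(220 + k)/2 (w(k) = -2 + ((k + 220)*(k + k))/4 = -2 + ((220 + k)*(2*k))/4 = -2 + (2*k*(220 + k))/4 = -2 + k*(220 + k)/2)
G(C) = 2 (G(C) = (C + C)/C = (2*C)/C = 2)
Z/(-23519) + 796/((G(-147)/w(203))) = 4206/(-23519) + 796/((2/(-2 + (½)*203² + 110*203))) = 4206*(-1/23519) + 796/((2/(-2 + (½)*41209 + 22330))) = -4206/23519 + 796/((2/(-2 + 41209/2 + 22330))) = -4206/23519 + 796/((2/(85865/2))) = -4206/23519 + 796/((2*(2/85865))) = -4206/23519 + 796/(4/85865) = -4206/23519 + 796*(85865/4) = -4206/23519 + 17087135 = 401872323859/23519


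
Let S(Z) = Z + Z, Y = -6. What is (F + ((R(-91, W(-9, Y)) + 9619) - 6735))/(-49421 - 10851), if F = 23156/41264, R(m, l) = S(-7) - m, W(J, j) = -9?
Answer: -30551465/621765952 ≈ -0.049137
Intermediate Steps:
S(Z) = 2*Z
R(m, l) = -14 - m (R(m, l) = 2*(-7) - m = -14 - m)
F = 5789/10316 (F = 23156*(1/41264) = 5789/10316 ≈ 0.56117)
(F + ((R(-91, W(-9, Y)) + 9619) - 6735))/(-49421 - 10851) = (5789/10316 + (((-14 - 1*(-91)) + 9619) - 6735))/(-49421 - 10851) = (5789/10316 + (((-14 + 91) + 9619) - 6735))/(-60272) = (5789/10316 + ((77 + 9619) - 6735))*(-1/60272) = (5789/10316 + (9696 - 6735))*(-1/60272) = (5789/10316 + 2961)*(-1/60272) = (30551465/10316)*(-1/60272) = -30551465/621765952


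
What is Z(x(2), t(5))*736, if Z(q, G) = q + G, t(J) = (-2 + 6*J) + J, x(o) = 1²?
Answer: 25024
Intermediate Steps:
x(o) = 1
t(J) = -2 + 7*J
Z(q, G) = G + q
Z(x(2), t(5))*736 = ((-2 + 7*5) + 1)*736 = ((-2 + 35) + 1)*736 = (33 + 1)*736 = 34*736 = 25024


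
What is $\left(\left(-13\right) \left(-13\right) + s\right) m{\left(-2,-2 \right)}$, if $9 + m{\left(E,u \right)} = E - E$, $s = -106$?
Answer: $-567$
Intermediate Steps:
$m{\left(E,u \right)} = -9$ ($m{\left(E,u \right)} = -9 + \left(E - E\right) = -9 + 0 = -9$)
$\left(\left(-13\right) \left(-13\right) + s\right) m{\left(-2,-2 \right)} = \left(\left(-13\right) \left(-13\right) - 106\right) \left(-9\right) = \left(169 - 106\right) \left(-9\right) = 63 \left(-9\right) = -567$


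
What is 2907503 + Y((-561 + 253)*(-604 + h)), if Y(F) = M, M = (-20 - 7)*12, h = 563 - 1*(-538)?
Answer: 2907179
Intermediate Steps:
h = 1101 (h = 563 + 538 = 1101)
M = -324 (M = -27*12 = -324)
Y(F) = -324
2907503 + Y((-561 + 253)*(-604 + h)) = 2907503 - 324 = 2907179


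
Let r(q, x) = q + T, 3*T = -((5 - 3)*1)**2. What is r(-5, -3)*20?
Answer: -380/3 ≈ -126.67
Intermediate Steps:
T = -4/3 (T = (-((5 - 3)*1)**2)/3 = (-(2*1)**2)/3 = (-1*2**2)/3 = (-1*4)/3 = (1/3)*(-4) = -4/3 ≈ -1.3333)
r(q, x) = -4/3 + q (r(q, x) = q - 4/3 = -4/3 + q)
r(-5, -3)*20 = (-4/3 - 5)*20 = -19/3*20 = -380/3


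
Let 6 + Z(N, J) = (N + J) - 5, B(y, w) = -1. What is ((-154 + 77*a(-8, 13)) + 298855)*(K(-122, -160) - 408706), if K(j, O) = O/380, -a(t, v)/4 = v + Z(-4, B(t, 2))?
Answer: -2326714566750/19 ≈ -1.2246e+11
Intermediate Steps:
Z(N, J) = -11 + J + N (Z(N, J) = -6 + ((N + J) - 5) = -6 + ((J + N) - 5) = -6 + (-5 + J + N) = -11 + J + N)
a(t, v) = 64 - 4*v (a(t, v) = -4*(v + (-11 - 1 - 4)) = -4*(v - 16) = -4*(-16 + v) = 64 - 4*v)
K(j, O) = O/380 (K(j, O) = O*(1/380) = O/380)
((-154 + 77*a(-8, 13)) + 298855)*(K(-122, -160) - 408706) = ((-154 + 77*(64 - 4*13)) + 298855)*((1/380)*(-160) - 408706) = ((-154 + 77*(64 - 52)) + 298855)*(-8/19 - 408706) = ((-154 + 77*12) + 298855)*(-7765422/19) = ((-154 + 924) + 298855)*(-7765422/19) = (770 + 298855)*(-7765422/19) = 299625*(-7765422/19) = -2326714566750/19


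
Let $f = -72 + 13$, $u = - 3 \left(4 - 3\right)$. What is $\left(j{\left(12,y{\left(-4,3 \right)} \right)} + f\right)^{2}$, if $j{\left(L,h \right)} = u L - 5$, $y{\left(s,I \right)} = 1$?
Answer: $10000$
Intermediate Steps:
$u = -3$ ($u = \left(-3\right) 1 = -3$)
$f = -59$
$j{\left(L,h \right)} = -5 - 3 L$ ($j{\left(L,h \right)} = - 3 L - 5 = -5 - 3 L$)
$\left(j{\left(12,y{\left(-4,3 \right)} \right)} + f\right)^{2} = \left(\left(-5 - 36\right) - 59\right)^{2} = \left(-41 - 59\right)^{2} = \left(-100\right)^{2} = 10000$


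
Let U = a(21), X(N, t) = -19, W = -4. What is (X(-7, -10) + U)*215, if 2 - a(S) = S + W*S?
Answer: 9890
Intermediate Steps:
a(S) = 2 + 3*S (a(S) = 2 - (S - 4*S) = 2 - (-3)*S = 2 + 3*S)
U = 65 (U = 2 + 3*21 = 2 + 63 = 65)
(X(-7, -10) + U)*215 = (-19 + 65)*215 = 46*215 = 9890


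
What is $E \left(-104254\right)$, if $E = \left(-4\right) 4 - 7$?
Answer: $2397842$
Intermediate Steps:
$E = -23$ ($E = -16 - 7 = -23$)
$E \left(-104254\right) = \left(-23\right) \left(-104254\right) = 2397842$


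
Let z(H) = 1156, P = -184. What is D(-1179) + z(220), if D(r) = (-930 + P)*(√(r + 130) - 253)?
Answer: 282998 - 1114*I*√1049 ≈ 2.83e+5 - 36081.0*I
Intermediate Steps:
D(r) = 281842 - 1114*√(130 + r) (D(r) = (-930 - 184)*(√(r + 130) - 253) = -1114*(√(130 + r) - 253) = -1114*(-253 + √(130 + r)) = 281842 - 1114*√(130 + r))
D(-1179) + z(220) = (281842 - 1114*√(130 - 1179)) + 1156 = (281842 - 1114*I*√1049) + 1156 = 282998 - 1114*I*√1049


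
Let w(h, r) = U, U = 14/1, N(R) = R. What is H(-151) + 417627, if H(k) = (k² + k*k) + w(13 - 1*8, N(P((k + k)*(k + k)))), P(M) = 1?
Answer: 463243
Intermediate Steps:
U = 14 (U = 14*1 = 14)
w(h, r) = 14
H(k) = 14 + 2*k² (H(k) = (k² + k*k) + 14 = (k² + k²) + 14 = 2*k² + 14 = 14 + 2*k²)
H(-151) + 417627 = (14 + 2*(-151)²) + 417627 = (14 + 2*22801) + 417627 = (14 + 45602) + 417627 = 45616 + 417627 = 463243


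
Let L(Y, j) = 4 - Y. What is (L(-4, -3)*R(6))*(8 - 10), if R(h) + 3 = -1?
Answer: 64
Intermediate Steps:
R(h) = -4 (R(h) = -3 - 1 = -4)
(L(-4, -3)*R(6))*(8 - 10) = ((4 - 1*(-4))*(-4))*(8 - 10) = ((4 + 4)*(-4))*(-2) = (8*(-4))*(-2) = -32*(-2) = 64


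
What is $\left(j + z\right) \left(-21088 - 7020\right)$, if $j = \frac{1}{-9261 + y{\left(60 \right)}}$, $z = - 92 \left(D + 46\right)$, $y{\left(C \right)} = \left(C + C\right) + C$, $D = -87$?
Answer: $- \frac{962798249348}{9081} \approx -1.0602 \cdot 10^{8}$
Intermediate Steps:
$y{\left(C \right)} = 3 C$ ($y{\left(C \right)} = 2 C + C = 3 C$)
$z = 3772$ ($z = - 92 \left(-87 + 46\right) = \left(-92\right) \left(-41\right) = 3772$)
$j = - \frac{1}{9081}$ ($j = \frac{1}{-9261 + 3 \cdot 60} = \frac{1}{-9261 + 180} = \frac{1}{-9081} = - \frac{1}{9081} \approx -0.00011012$)
$\left(j + z\right) \left(-21088 - 7020\right) = \left(- \frac{1}{9081} + 3772\right) \left(-21088 - 7020\right) = \frac{34253531}{9081} \left(-28108\right) = - \frac{962798249348}{9081}$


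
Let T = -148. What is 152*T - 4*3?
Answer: -22508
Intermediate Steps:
152*T - 4*3 = 152*(-148) - 4*3 = -22496 - 12 = -22508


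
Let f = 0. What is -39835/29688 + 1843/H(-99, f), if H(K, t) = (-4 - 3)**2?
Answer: 52763069/1454712 ≈ 36.270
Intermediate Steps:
H(K, t) = 49 (H(K, t) = (-7)**2 = 49)
-39835/29688 + 1843/H(-99, f) = -39835/29688 + 1843/49 = 52763069/1454712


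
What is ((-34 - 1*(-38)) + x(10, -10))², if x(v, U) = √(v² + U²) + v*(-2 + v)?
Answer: 7256 + 1680*√2 ≈ 9631.9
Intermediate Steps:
x(v, U) = √(U² + v²) + v*(-2 + v)
((-34 - 1*(-38)) + x(10, -10))² = ((-34 - 1*(-38)) + (10² + √((-10)² + 10²) - 2*10))² = ((-34 + 38) + (100 + √(100 + 100) - 20))² = (4 + (100 + √200 - 20))² = (4 + (100 + 10*√2 - 20))² = (4 + (80 + 10*√2))² = (84 + 10*√2)²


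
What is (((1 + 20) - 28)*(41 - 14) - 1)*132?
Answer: -25080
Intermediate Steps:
(((1 + 20) - 28)*(41 - 14) - 1)*132 = ((21 - 28)*27 - 1)*132 = (-7*27 - 1)*132 = (-189 - 1)*132 = -190*132 = -25080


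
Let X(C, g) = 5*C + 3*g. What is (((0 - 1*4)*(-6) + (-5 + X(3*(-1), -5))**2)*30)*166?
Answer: 6220020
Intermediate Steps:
X(C, g) = 3*g + 5*C
(((0 - 1*4)*(-6) + (-5 + X(3*(-1), -5))**2)*30)*166 = (((0 - 1*4)*(-6) + (-5 + (3*(-5) + 5*(3*(-1))))**2)*30)*166 = (((0 - 4)*(-6) + (-5 + (-15 + 5*(-3)))**2)*30)*166 = ((-4*(-6) + (-5 + (-15 - 15))**2)*30)*166 = ((24 + (-5 - 30)**2)*30)*166 = ((24 + (-35)**2)*30)*166 = ((24 + 1225)*30)*166 = (1249*30)*166 = 37470*166 = 6220020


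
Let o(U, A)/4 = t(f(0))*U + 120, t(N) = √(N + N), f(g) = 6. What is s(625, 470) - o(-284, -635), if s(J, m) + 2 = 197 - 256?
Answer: -541 + 2272*√3 ≈ 3394.2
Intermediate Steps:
s(J, m) = -61 (s(J, m) = -2 + (197 - 256) = -2 - 59 = -61)
t(N) = √2*√N (t(N) = √(2*N) = √2*√N)
o(U, A) = 480 + 8*U*√3 (o(U, A) = 4*((√2*√6)*U + 120) = 4*((2*√3)*U + 120) = 4*(2*U*√3 + 120) = 4*(120 + 2*U*√3) = 480 + 8*U*√3)
s(625, 470) - o(-284, -635) = -61 - (480 + 8*(-284)*√3) = -61 - (480 - 2272*√3) = -61 + (-480 + 2272*√3) = -541 + 2272*√3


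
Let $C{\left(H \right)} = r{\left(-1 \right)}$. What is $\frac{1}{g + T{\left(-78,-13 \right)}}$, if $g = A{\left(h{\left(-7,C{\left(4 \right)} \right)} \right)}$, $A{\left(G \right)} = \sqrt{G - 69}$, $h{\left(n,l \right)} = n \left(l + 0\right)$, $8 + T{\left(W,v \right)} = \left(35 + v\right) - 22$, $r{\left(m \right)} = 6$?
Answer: $- \frac{8}{175} - \frac{i \sqrt{111}}{175} \approx -0.045714 - 0.060204 i$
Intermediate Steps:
$C{\left(H \right)} = 6$
$T{\left(W,v \right)} = 5 + v$ ($T{\left(W,v \right)} = -8 + \left(\left(35 + v\right) - 22\right) = -8 + \left(13 + v\right) = 5 + v$)
$h{\left(n,l \right)} = l n$ ($h{\left(n,l \right)} = n l = l n$)
$A{\left(G \right)} = \sqrt{-69 + G}$
$g = i \sqrt{111}$ ($g = \sqrt{-69 + 6 \left(-7\right)} = \sqrt{-69 - 42} = \sqrt{-111} = i \sqrt{111} \approx 10.536 i$)
$\frac{1}{g + T{\left(-78,-13 \right)}} = \frac{1}{i \sqrt{111} + \left(5 - 13\right)} = \frac{1}{i \sqrt{111} - 8} = \frac{1}{-8 + i \sqrt{111}}$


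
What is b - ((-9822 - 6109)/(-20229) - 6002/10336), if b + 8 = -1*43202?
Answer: -4517345049299/104543472 ≈ -43210.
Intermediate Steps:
b = -43210 (b = -8 - 1*43202 = -8 - 43202 = -43210)
b - ((-9822 - 6109)/(-20229) - 6002/10336) = -43210 - ((-9822 - 6109)/(-20229) - 6002/10336) = -43210 - (-15931*(-1/20229) - 6002*1/10336) = -43210 - (15931/20229 - 3001/5168) = -43210 - 1*21624179/104543472 = -43210 - 21624179/104543472 = -4517345049299/104543472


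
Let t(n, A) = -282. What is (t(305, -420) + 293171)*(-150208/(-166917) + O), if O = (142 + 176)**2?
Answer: 4943809599782324/166917 ≈ 2.9618e+10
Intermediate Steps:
O = 101124 (O = 318**2 = 101124)
(t(305, -420) + 293171)*(-150208/(-166917) + O) = (-282 + 293171)*(-150208/(-166917) + 101124) = 292889*(-150208*(-1/166917) + 101124) = 292889*(150208/166917 + 101124) = 292889*(16879464916/166917) = 4943809599782324/166917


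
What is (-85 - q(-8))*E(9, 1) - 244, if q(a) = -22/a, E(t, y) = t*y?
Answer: -4135/4 ≈ -1033.8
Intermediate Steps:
(-85 - q(-8))*E(9, 1) - 244 = (-85 - (-22)/(-8))*(9*1) - 244 = (-85 - (-22)*(-1)/8)*9 - 244 = (-85 - 1*11/4)*9 - 244 = (-85 - 11/4)*9 - 244 = -351/4*9 - 244 = -3159/4 - 244 = -4135/4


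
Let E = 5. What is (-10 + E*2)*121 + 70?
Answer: 70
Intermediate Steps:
(-10 + E*2)*121 + 70 = (-10 + 5*2)*121 + 70 = (-10 + 10)*121 + 70 = 0*121 + 70 = 0 + 70 = 70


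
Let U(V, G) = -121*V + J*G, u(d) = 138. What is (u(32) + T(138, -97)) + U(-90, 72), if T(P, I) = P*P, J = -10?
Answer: 29352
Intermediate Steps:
T(P, I) = P²
U(V, G) = -121*V - 10*G
(u(32) + T(138, -97)) + U(-90, 72) = (138 + 138²) + (-121*(-90) - 10*72) = (138 + 19044) + (10890 - 720) = 19182 + 10170 = 29352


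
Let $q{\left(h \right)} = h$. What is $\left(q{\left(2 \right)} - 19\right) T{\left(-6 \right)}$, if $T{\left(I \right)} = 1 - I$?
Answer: $-119$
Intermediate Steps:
$\left(q{\left(2 \right)} - 19\right) T{\left(-6 \right)} = \left(2 - 19\right) \left(1 - -6\right) = - 17 \left(1 + 6\right) = \left(-17\right) 7 = -119$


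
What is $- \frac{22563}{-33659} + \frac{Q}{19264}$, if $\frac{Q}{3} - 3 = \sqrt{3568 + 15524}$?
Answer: $\frac{434956563}{648406976} + \frac{3 \sqrt{4773}}{9632} \approx 0.69233$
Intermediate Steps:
$Q = 9 + 6 \sqrt{4773}$ ($Q = 9 + 3 \sqrt{3568 + 15524} = 9 + 3 \sqrt{19092} = 9 + 3 \cdot 2 \sqrt{4773} = 9 + 6 \sqrt{4773} \approx 423.52$)
$- \frac{22563}{-33659} + \frac{Q}{19264} = - \frac{22563}{-33659} + \frac{9 + 6 \sqrt{4773}}{19264} = \left(-22563\right) \left(- \frac{1}{33659}\right) + \left(9 + 6 \sqrt{4773}\right) \frac{1}{19264} = \frac{22563}{33659} + \left(\frac{9}{19264} + \frac{3 \sqrt{4773}}{9632}\right) = \frac{434956563}{648406976} + \frac{3 \sqrt{4773}}{9632}$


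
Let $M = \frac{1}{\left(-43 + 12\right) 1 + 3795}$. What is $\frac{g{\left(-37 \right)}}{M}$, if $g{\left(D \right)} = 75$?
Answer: $282300$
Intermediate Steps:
$M = \frac{1}{3764}$ ($M = \frac{1}{\left(-31\right) 1 + 3795} = \frac{1}{-31 + 3795} = \frac{1}{3764} \approx 0.00026567$)
$\frac{g{\left(-37 \right)}}{M} = 75 \frac{1}{\frac{1}{3764}} = 75 \cdot 3764 = 282300$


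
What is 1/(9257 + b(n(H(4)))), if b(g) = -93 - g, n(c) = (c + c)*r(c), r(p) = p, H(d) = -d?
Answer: 1/9132 ≈ 0.00010951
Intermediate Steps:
n(c) = 2*c**2 (n(c) = (c + c)*c = (2*c)*c = 2*c**2)
1/(9257 + b(n(H(4)))) = 1/(9257 + (-93 - 2*(-1*4)**2)) = 1/(9257 + (-93 - 2*(-4)**2)) = 1/(9257 + (-93 - 2*16)) = 1/(9257 + (-93 - 1*32)) = 1/(9257 + (-93 - 32)) = 1/(9257 - 125) = 1/9132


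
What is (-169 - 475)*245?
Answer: -157780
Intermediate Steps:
(-169 - 475)*245 = -644*245 = -157780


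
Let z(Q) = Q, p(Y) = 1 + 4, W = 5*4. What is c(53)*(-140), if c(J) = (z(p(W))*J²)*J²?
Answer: -5523336700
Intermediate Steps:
W = 20
p(Y) = 5
c(J) = 5*J⁴ (c(J) = (5*J²)*J² = 5*J⁴)
c(53)*(-140) = (5*53⁴)*(-140) = (5*7890481)*(-140) = 39452405*(-140) = -5523336700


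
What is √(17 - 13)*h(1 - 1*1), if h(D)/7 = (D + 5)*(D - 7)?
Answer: -490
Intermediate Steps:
h(D) = 7*(-7 + D)*(5 + D) (h(D) = 7*((D + 5)*(D - 7)) = 7*((5 + D)*(-7 + D)) = 7*((-7 + D)*(5 + D)) = 7*(-7 + D)*(5 + D))
√(17 - 13)*h(1 - 1*1) = √(17 - 13)*(-245 - 14*(1 - 1*1) + 7*(1 - 1*1)²) = √4*(-245 - 14*(1 - 1) + 7*(1 - 1)²) = 2*(-245 - 14*0 + 7*0²) = 2*(-245 + 0 + 7*0) = 2*(-245 + 0 + 0) = 2*(-245) = -490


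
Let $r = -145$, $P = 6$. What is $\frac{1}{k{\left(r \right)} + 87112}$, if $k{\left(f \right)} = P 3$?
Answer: $\frac{1}{87130} \approx 1.1477 \cdot 10^{-5}$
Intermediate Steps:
$k{\left(f \right)} = 18$ ($k{\left(f \right)} = 6 \cdot 3 = 18$)
$\frac{1}{k{\left(r \right)} + 87112} = \frac{1}{18 + 87112} = \frac{1}{87130}$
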